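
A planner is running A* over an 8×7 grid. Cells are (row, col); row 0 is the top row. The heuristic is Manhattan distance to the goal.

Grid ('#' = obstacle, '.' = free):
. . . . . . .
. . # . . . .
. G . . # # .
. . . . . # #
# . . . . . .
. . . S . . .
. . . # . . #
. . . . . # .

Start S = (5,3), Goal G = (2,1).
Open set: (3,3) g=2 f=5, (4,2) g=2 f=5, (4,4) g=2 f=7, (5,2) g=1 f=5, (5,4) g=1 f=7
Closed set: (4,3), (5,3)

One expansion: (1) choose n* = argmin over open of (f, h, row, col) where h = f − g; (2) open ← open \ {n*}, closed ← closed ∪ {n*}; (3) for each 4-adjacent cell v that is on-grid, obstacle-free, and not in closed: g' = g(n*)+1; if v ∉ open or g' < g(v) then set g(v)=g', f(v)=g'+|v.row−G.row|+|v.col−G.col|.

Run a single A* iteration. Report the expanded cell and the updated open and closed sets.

step 1: expand (3,3) (f=5, h=3) → closed; open now [(2,3) g=3 f=5, (3,2) g=3 f=5, (3,4) g=3 f=7, (4,2) g=2 f=5, (4,4) g=2 f=7, (5,2) g=1 f=5, (5,4) g=1 f=7]

expanded=(3,3); open=[(2,3) g=3 f=5, (3,2) g=3 f=5, (3,4) g=3 f=7, (4,2) g=2 f=5, (4,4) g=2 f=7, (5,2) g=1 f=5, (5,4) g=1 f=7]; closed=[(3,3), (4,3), (5,3)]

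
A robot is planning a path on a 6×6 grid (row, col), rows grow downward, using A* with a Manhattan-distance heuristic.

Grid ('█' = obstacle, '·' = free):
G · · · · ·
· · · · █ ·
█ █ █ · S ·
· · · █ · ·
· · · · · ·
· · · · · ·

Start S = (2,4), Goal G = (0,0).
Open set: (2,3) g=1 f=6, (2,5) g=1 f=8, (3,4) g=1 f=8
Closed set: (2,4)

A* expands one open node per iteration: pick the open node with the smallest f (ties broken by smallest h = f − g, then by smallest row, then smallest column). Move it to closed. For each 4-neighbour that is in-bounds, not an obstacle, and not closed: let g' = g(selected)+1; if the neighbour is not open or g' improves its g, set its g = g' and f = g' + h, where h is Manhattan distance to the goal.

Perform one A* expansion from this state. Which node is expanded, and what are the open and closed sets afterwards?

expanded=(2,3); open=[(1,3) g=2 f=6, (2,5) g=1 f=8, (3,4) g=1 f=8]; closed=[(2,3), (2,4)]

step 1: expand (2,3) (f=6, h=5) → closed; open now [(1,3) g=2 f=6, (2,5) g=1 f=8, (3,4) g=1 f=8]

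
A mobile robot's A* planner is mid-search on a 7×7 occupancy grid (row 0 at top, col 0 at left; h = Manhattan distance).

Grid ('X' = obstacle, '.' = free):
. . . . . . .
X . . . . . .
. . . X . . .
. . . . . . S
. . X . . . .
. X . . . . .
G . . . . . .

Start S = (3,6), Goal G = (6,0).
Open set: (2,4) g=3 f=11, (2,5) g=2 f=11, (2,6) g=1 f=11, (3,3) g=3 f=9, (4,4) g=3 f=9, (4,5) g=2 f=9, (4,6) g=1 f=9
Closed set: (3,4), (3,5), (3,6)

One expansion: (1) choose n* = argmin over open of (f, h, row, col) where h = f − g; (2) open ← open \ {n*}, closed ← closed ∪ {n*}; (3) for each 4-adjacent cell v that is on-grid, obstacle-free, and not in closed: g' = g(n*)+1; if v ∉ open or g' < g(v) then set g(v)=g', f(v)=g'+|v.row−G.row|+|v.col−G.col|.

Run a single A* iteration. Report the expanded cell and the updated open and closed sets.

step 1: expand (3,3) (f=9, h=6) → closed; open now [(2,4) g=3 f=11, (2,5) g=2 f=11, (2,6) g=1 f=11, (3,2) g=4 f=9, (4,3) g=4 f=9, (4,4) g=3 f=9, (4,5) g=2 f=9, (4,6) g=1 f=9]

expanded=(3,3); open=[(2,4) g=3 f=11, (2,5) g=2 f=11, (2,6) g=1 f=11, (3,2) g=4 f=9, (4,3) g=4 f=9, (4,4) g=3 f=9, (4,5) g=2 f=9, (4,6) g=1 f=9]; closed=[(3,3), (3,4), (3,5), (3,6)]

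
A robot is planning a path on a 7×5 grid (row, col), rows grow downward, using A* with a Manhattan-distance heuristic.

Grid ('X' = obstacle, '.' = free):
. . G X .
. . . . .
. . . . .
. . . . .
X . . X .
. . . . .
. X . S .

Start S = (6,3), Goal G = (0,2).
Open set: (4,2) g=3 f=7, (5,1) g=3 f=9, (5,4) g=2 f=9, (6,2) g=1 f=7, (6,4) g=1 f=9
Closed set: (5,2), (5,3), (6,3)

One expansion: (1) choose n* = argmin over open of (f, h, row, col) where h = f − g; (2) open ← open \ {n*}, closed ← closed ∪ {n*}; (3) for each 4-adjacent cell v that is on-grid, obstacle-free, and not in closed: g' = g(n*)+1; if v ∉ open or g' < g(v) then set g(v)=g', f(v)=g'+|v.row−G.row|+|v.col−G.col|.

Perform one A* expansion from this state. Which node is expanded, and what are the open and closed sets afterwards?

step 1: expand (4,2) (f=7, h=4) → closed; open now [(3,2) g=4 f=7, (4,1) g=4 f=9, (5,1) g=3 f=9, (5,4) g=2 f=9, (6,2) g=1 f=7, (6,4) g=1 f=9]

expanded=(4,2); open=[(3,2) g=4 f=7, (4,1) g=4 f=9, (5,1) g=3 f=9, (5,4) g=2 f=9, (6,2) g=1 f=7, (6,4) g=1 f=9]; closed=[(4,2), (5,2), (5,3), (6,3)]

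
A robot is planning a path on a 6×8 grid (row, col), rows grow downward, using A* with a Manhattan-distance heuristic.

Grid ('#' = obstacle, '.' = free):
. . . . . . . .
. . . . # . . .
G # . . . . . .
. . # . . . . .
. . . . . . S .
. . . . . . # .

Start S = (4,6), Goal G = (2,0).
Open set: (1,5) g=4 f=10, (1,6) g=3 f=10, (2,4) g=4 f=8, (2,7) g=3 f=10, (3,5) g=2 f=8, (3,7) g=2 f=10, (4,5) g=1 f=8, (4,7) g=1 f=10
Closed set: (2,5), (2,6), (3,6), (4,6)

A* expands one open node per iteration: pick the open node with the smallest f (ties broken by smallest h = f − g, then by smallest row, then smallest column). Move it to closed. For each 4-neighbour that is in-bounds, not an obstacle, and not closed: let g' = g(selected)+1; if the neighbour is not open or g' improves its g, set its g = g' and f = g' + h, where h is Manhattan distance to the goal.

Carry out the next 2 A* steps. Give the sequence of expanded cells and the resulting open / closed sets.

order=[(2,4) → (2,3)]; open=[(1,3) g=6 f=10, (1,5) g=4 f=10, (1,6) g=3 f=10, (2,2) g=6 f=8, (2,7) g=3 f=10, (3,3) g=6 f=10, (3,4) g=5 f=10, (3,5) g=2 f=8, (3,7) g=2 f=10, (4,5) g=1 f=8, (4,7) g=1 f=10]; closed=[(2,3), (2,4), (2,5), (2,6), (3,6), (4,6)]

step 1: expand (2,4) (f=8, h=4) → closed; open now [(1,5) g=4 f=10, (1,6) g=3 f=10, (2,3) g=5 f=8, (2,7) g=3 f=10, (3,4) g=5 f=10, (3,5) g=2 f=8, (3,7) g=2 f=10, (4,5) g=1 f=8, (4,7) g=1 f=10]
step 2: expand (2,3) (f=8, h=3) → closed; open now [(1,3) g=6 f=10, (1,5) g=4 f=10, (1,6) g=3 f=10, (2,2) g=6 f=8, (2,7) g=3 f=10, (3,3) g=6 f=10, (3,4) g=5 f=10, (3,5) g=2 f=8, (3,7) g=2 f=10, (4,5) g=1 f=8, (4,7) g=1 f=10]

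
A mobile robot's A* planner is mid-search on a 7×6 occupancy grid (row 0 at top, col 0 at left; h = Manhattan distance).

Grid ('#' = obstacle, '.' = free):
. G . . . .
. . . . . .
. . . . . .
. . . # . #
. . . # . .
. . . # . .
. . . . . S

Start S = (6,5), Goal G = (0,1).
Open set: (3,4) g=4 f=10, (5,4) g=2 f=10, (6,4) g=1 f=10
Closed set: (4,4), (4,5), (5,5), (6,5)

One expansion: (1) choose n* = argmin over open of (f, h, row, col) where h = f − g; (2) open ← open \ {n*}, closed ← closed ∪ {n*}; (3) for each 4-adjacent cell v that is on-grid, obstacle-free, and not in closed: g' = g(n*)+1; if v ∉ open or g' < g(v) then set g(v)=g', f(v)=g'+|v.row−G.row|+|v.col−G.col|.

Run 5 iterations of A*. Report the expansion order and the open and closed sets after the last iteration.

step 1: expand (3,4) (f=10, h=6) → closed; open now [(2,4) g=5 f=10, (5,4) g=2 f=10, (6,4) g=1 f=10]
step 2: expand (2,4) (f=10, h=5) → closed; open now [(1,4) g=6 f=10, (2,3) g=6 f=10, (2,5) g=6 f=12, (5,4) g=2 f=10, (6,4) g=1 f=10]
step 3: expand (1,4) (f=10, h=4) → closed; open now [(0,4) g=7 f=10, (1,3) g=7 f=10, (1,5) g=7 f=12, (2,3) g=6 f=10, (2,5) g=6 f=12, (5,4) g=2 f=10, (6,4) g=1 f=10]
step 4: expand (0,4) (f=10, h=3) → closed; open now [(0,3) g=8 f=10, (0,5) g=8 f=12, (1,3) g=7 f=10, (1,5) g=7 f=12, (2,3) g=6 f=10, (2,5) g=6 f=12, (5,4) g=2 f=10, (6,4) g=1 f=10]
step 5: expand (0,3) (f=10, h=2) → closed; open now [(0,2) g=9 f=10, (0,5) g=8 f=12, (1,3) g=7 f=10, (1,5) g=7 f=12, (2,3) g=6 f=10, (2,5) g=6 f=12, (5,4) g=2 f=10, (6,4) g=1 f=10]

order=[(3,4) → (2,4) → (1,4) → (0,4) → (0,3)]; open=[(0,2) g=9 f=10, (0,5) g=8 f=12, (1,3) g=7 f=10, (1,5) g=7 f=12, (2,3) g=6 f=10, (2,5) g=6 f=12, (5,4) g=2 f=10, (6,4) g=1 f=10]; closed=[(0,3), (0,4), (1,4), (2,4), (3,4), (4,4), (4,5), (5,5), (6,5)]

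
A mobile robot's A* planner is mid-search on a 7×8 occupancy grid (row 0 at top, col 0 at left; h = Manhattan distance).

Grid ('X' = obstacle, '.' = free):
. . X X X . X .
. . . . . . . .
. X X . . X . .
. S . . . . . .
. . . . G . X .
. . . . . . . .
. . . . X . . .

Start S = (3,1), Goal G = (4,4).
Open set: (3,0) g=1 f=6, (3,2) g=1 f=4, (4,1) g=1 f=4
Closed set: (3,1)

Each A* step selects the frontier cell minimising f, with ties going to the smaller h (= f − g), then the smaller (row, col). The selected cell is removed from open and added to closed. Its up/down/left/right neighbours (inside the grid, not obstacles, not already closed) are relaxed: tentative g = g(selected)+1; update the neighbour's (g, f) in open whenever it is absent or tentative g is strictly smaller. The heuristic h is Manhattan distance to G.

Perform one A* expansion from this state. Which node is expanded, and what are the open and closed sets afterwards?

expanded=(3,2); open=[(3,0) g=1 f=6, (3,3) g=2 f=4, (4,1) g=1 f=4, (4,2) g=2 f=4]; closed=[(3,1), (3,2)]

step 1: expand (3,2) (f=4, h=3) → closed; open now [(3,0) g=1 f=6, (3,3) g=2 f=4, (4,1) g=1 f=4, (4,2) g=2 f=4]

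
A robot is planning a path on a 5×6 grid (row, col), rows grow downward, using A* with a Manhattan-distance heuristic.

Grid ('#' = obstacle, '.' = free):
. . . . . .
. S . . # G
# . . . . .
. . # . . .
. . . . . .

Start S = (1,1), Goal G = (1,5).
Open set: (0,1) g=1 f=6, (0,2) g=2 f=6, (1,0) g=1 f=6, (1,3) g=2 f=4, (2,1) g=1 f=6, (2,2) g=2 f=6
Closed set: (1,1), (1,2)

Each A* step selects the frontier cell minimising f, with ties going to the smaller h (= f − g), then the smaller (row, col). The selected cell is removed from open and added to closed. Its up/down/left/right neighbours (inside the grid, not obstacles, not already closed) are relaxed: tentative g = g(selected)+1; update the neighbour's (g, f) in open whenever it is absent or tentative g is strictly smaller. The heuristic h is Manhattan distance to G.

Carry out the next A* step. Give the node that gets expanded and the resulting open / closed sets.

step 1: expand (1,3) (f=4, h=2) → closed; open now [(0,1) g=1 f=6, (0,2) g=2 f=6, (0,3) g=3 f=6, (1,0) g=1 f=6, (2,1) g=1 f=6, (2,2) g=2 f=6, (2,3) g=3 f=6]

expanded=(1,3); open=[(0,1) g=1 f=6, (0,2) g=2 f=6, (0,3) g=3 f=6, (1,0) g=1 f=6, (2,1) g=1 f=6, (2,2) g=2 f=6, (2,3) g=3 f=6]; closed=[(1,1), (1,2), (1,3)]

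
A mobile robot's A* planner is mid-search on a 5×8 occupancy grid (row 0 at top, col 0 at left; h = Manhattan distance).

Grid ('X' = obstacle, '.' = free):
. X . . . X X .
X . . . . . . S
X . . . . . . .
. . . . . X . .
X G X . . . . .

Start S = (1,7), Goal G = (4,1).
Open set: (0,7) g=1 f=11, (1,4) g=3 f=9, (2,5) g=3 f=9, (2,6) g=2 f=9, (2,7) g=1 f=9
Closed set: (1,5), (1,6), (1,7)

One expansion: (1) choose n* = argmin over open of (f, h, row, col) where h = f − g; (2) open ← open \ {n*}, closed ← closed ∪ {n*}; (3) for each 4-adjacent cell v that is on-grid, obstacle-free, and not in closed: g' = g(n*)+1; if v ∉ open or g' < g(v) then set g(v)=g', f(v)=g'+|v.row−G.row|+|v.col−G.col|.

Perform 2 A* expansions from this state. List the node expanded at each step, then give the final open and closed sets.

order=[(1,4) → (1,3)]; open=[(0,3) g=5 f=11, (0,4) g=4 f=11, (0,7) g=1 f=11, (1,2) g=5 f=9, (2,3) g=5 f=9, (2,4) g=4 f=9, (2,5) g=3 f=9, (2,6) g=2 f=9, (2,7) g=1 f=9]; closed=[(1,3), (1,4), (1,5), (1,6), (1,7)]

step 1: expand (1,4) (f=9, h=6) → closed; open now [(0,4) g=4 f=11, (0,7) g=1 f=11, (1,3) g=4 f=9, (2,4) g=4 f=9, (2,5) g=3 f=9, (2,6) g=2 f=9, (2,7) g=1 f=9]
step 2: expand (1,3) (f=9, h=5) → closed; open now [(0,3) g=5 f=11, (0,4) g=4 f=11, (0,7) g=1 f=11, (1,2) g=5 f=9, (2,3) g=5 f=9, (2,4) g=4 f=9, (2,5) g=3 f=9, (2,6) g=2 f=9, (2,7) g=1 f=9]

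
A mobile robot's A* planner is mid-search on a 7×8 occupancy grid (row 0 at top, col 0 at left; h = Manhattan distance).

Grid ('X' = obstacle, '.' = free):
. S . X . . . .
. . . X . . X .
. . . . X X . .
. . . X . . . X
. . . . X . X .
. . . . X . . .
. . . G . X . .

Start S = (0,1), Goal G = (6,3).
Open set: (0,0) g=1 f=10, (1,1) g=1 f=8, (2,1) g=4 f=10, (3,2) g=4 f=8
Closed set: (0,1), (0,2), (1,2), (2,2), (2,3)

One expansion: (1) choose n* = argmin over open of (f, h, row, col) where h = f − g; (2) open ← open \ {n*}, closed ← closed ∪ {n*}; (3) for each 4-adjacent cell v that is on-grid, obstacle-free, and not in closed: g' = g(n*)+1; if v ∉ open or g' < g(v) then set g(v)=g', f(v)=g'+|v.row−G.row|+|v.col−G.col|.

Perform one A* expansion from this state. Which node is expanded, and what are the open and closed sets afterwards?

step 1: expand (3,2) (f=8, h=4) → closed; open now [(0,0) g=1 f=10, (1,1) g=1 f=8, (2,1) g=4 f=10, (3,1) g=5 f=10, (4,2) g=5 f=8]

expanded=(3,2); open=[(0,0) g=1 f=10, (1,1) g=1 f=8, (2,1) g=4 f=10, (3,1) g=5 f=10, (4,2) g=5 f=8]; closed=[(0,1), (0,2), (1,2), (2,2), (2,3), (3,2)]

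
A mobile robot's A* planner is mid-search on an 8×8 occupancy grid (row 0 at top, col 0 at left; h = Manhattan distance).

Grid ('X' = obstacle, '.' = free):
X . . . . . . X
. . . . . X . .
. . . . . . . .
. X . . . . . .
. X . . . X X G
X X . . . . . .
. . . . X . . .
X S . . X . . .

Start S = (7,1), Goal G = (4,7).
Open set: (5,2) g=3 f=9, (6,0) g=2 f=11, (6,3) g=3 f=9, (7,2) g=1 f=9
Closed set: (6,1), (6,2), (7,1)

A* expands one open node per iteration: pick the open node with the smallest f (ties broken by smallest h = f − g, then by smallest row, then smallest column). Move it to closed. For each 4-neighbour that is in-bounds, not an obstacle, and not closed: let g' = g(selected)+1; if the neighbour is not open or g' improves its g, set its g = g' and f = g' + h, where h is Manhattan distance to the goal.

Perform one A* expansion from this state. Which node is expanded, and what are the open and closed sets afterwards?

expanded=(5,2); open=[(4,2) g=4 f=9, (5,3) g=4 f=9, (6,0) g=2 f=11, (6,3) g=3 f=9, (7,2) g=1 f=9]; closed=[(5,2), (6,1), (6,2), (7,1)]

step 1: expand (5,2) (f=9, h=6) → closed; open now [(4,2) g=4 f=9, (5,3) g=4 f=9, (6,0) g=2 f=11, (6,3) g=3 f=9, (7,2) g=1 f=9]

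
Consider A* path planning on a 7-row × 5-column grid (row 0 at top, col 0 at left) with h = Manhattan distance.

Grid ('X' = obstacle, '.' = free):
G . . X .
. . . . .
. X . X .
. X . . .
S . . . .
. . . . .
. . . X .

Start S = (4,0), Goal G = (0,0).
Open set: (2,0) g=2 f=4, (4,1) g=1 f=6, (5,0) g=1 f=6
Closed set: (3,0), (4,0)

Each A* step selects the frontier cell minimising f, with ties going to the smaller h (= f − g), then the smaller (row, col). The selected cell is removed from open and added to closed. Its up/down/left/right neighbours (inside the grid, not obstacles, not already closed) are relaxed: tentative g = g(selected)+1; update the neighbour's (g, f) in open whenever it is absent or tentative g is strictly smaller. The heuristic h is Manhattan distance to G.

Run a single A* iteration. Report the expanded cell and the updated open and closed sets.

step 1: expand (2,0) (f=4, h=2) → closed; open now [(1,0) g=3 f=4, (4,1) g=1 f=6, (5,0) g=1 f=6]

expanded=(2,0); open=[(1,0) g=3 f=4, (4,1) g=1 f=6, (5,0) g=1 f=6]; closed=[(2,0), (3,0), (4,0)]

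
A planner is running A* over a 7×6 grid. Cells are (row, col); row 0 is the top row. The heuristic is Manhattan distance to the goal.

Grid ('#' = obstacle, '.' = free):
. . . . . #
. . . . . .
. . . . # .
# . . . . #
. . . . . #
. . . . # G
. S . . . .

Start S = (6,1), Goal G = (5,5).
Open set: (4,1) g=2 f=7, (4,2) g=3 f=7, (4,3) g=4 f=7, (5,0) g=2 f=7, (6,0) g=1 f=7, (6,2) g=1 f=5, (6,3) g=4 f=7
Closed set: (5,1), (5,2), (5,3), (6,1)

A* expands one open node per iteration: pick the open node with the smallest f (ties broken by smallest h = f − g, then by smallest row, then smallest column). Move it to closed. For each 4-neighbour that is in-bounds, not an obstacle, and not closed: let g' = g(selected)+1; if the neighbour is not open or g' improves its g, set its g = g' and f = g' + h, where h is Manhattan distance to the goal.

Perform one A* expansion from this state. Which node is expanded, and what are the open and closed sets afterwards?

step 1: expand (6,2) (f=5, h=4) → closed; open now [(4,1) g=2 f=7, (4,2) g=3 f=7, (4,3) g=4 f=7, (5,0) g=2 f=7, (6,0) g=1 f=7, (6,3) g=2 f=5]

expanded=(6,2); open=[(4,1) g=2 f=7, (4,2) g=3 f=7, (4,3) g=4 f=7, (5,0) g=2 f=7, (6,0) g=1 f=7, (6,3) g=2 f=5]; closed=[(5,1), (5,2), (5,3), (6,1), (6,2)]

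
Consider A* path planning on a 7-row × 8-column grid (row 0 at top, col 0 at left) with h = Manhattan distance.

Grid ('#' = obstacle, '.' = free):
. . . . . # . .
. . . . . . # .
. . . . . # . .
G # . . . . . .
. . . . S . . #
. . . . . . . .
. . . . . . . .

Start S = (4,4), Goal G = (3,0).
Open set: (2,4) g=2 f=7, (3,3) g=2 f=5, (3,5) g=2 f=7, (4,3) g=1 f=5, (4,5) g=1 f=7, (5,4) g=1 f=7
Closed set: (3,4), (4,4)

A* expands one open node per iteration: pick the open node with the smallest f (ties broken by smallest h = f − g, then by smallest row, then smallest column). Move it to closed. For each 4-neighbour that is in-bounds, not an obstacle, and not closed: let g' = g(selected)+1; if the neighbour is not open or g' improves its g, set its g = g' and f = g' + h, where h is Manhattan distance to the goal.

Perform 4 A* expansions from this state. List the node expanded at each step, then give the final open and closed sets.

step 1: expand (3,3) (f=5, h=3) → closed; open now [(2,3) g=3 f=7, (2,4) g=2 f=7, (3,2) g=3 f=5, (3,5) g=2 f=7, (4,3) g=1 f=5, (4,5) g=1 f=7, (5,4) g=1 f=7]
step 2: expand (3,2) (f=5, h=2) → closed; open now [(2,2) g=4 f=7, (2,3) g=3 f=7, (2,4) g=2 f=7, (3,5) g=2 f=7, (4,2) g=4 f=7, (4,3) g=1 f=5, (4,5) g=1 f=7, (5,4) g=1 f=7]
step 3: expand (4,3) (f=5, h=4) → closed; open now [(2,2) g=4 f=7, (2,3) g=3 f=7, (2,4) g=2 f=7, (3,5) g=2 f=7, (4,2) g=2 f=5, (4,5) g=1 f=7, (5,3) g=2 f=7, (5,4) g=1 f=7]
step 4: expand (4,2) (f=5, h=3) → closed; open now [(2,2) g=4 f=7, (2,3) g=3 f=7, (2,4) g=2 f=7, (3,5) g=2 f=7, (4,1) g=3 f=5, (4,5) g=1 f=7, (5,2) g=3 f=7, (5,3) g=2 f=7, (5,4) g=1 f=7]

order=[(3,3) → (3,2) → (4,3) → (4,2)]; open=[(2,2) g=4 f=7, (2,3) g=3 f=7, (2,4) g=2 f=7, (3,5) g=2 f=7, (4,1) g=3 f=5, (4,5) g=1 f=7, (5,2) g=3 f=7, (5,3) g=2 f=7, (5,4) g=1 f=7]; closed=[(3,2), (3,3), (3,4), (4,2), (4,3), (4,4)]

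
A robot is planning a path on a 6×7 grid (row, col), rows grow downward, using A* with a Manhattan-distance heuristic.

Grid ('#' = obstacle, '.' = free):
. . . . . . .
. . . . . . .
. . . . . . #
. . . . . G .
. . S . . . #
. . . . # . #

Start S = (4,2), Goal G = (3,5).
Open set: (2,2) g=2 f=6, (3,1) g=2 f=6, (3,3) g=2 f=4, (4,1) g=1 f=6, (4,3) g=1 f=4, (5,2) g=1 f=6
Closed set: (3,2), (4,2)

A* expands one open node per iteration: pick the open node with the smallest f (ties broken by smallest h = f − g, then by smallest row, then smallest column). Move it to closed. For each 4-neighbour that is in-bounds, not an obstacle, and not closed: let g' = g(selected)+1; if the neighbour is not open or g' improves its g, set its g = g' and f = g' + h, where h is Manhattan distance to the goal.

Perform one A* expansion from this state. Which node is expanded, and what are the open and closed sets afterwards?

step 1: expand (3,3) (f=4, h=2) → closed; open now [(2,2) g=2 f=6, (2,3) g=3 f=6, (3,1) g=2 f=6, (3,4) g=3 f=4, (4,1) g=1 f=6, (4,3) g=1 f=4, (5,2) g=1 f=6]

expanded=(3,3); open=[(2,2) g=2 f=6, (2,3) g=3 f=6, (3,1) g=2 f=6, (3,4) g=3 f=4, (4,1) g=1 f=6, (4,3) g=1 f=4, (5,2) g=1 f=6]; closed=[(3,2), (3,3), (4,2)]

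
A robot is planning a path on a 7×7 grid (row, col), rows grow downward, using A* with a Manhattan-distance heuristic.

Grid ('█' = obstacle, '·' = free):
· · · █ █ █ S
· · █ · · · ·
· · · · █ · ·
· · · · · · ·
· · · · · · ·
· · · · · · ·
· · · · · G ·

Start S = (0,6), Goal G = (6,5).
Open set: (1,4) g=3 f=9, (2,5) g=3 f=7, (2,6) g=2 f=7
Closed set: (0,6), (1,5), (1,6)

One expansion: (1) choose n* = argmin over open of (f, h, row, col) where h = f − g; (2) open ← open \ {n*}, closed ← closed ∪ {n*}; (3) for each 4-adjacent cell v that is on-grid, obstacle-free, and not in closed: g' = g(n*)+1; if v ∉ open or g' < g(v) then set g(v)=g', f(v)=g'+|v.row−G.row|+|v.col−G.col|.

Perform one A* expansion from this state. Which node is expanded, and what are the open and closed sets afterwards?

expanded=(2,5); open=[(1,4) g=3 f=9, (2,6) g=2 f=7, (3,5) g=4 f=7]; closed=[(0,6), (1,5), (1,6), (2,5)]

step 1: expand (2,5) (f=7, h=4) → closed; open now [(1,4) g=3 f=9, (2,6) g=2 f=7, (3,5) g=4 f=7]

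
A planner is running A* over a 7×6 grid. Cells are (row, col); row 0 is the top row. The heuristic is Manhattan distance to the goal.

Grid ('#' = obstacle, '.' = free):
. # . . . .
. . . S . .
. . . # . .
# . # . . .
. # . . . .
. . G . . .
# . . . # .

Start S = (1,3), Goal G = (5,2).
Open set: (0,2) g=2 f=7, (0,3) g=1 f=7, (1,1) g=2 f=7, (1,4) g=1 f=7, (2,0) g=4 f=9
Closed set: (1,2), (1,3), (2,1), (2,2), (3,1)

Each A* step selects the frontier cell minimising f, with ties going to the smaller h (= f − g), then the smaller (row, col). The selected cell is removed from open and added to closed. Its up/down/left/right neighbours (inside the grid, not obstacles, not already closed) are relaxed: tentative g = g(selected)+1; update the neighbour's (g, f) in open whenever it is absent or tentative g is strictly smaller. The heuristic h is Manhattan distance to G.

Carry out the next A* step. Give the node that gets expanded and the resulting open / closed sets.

step 1: expand (0,2) (f=7, h=5) → closed; open now [(0,3) g=1 f=7, (1,1) g=2 f=7, (1,4) g=1 f=7, (2,0) g=4 f=9]

expanded=(0,2); open=[(0,3) g=1 f=7, (1,1) g=2 f=7, (1,4) g=1 f=7, (2,0) g=4 f=9]; closed=[(0,2), (1,2), (1,3), (2,1), (2,2), (3,1)]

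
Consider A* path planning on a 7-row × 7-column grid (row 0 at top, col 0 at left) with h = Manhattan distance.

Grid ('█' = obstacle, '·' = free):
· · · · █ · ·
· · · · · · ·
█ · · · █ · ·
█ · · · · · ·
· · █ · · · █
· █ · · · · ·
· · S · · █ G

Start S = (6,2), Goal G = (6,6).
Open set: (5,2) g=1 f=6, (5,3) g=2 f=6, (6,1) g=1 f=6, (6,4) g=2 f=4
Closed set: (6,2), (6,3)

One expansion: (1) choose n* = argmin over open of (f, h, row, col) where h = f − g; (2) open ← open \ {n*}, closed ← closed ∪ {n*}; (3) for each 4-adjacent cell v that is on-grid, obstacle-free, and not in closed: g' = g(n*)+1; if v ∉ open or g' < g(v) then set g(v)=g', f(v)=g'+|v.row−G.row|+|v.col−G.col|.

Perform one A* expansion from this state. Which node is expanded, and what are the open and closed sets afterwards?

expanded=(6,4); open=[(5,2) g=1 f=6, (5,3) g=2 f=6, (5,4) g=3 f=6, (6,1) g=1 f=6]; closed=[(6,2), (6,3), (6,4)]

step 1: expand (6,4) (f=4, h=2) → closed; open now [(5,2) g=1 f=6, (5,3) g=2 f=6, (5,4) g=3 f=6, (6,1) g=1 f=6]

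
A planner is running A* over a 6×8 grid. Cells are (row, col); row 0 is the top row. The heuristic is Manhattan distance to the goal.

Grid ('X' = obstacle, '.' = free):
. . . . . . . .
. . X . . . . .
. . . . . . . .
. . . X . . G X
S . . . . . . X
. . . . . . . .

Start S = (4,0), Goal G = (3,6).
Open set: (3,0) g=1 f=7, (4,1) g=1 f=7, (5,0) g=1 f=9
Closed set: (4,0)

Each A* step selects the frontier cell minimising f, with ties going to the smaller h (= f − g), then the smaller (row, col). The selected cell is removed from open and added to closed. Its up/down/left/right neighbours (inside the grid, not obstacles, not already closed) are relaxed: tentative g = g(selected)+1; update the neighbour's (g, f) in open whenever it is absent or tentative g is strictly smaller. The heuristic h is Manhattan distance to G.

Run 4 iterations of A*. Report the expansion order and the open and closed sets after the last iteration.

step 1: expand (3,0) (f=7, h=6) → closed; open now [(2,0) g=2 f=9, (3,1) g=2 f=7, (4,1) g=1 f=7, (5,0) g=1 f=9]
step 2: expand (3,1) (f=7, h=5) → closed; open now [(2,0) g=2 f=9, (2,1) g=3 f=9, (3,2) g=3 f=7, (4,1) g=1 f=7, (5,0) g=1 f=9]
step 3: expand (3,2) (f=7, h=4) → closed; open now [(2,0) g=2 f=9, (2,1) g=3 f=9, (2,2) g=4 f=9, (4,1) g=1 f=7, (4,2) g=4 f=9, (5,0) g=1 f=9]
step 4: expand (4,1) (f=7, h=6) → closed; open now [(2,0) g=2 f=9, (2,1) g=3 f=9, (2,2) g=4 f=9, (4,2) g=2 f=7, (5,0) g=1 f=9, (5,1) g=2 f=9]

order=[(3,0) → (3,1) → (3,2) → (4,1)]; open=[(2,0) g=2 f=9, (2,1) g=3 f=9, (2,2) g=4 f=9, (4,2) g=2 f=7, (5,0) g=1 f=9, (5,1) g=2 f=9]; closed=[(3,0), (3,1), (3,2), (4,0), (4,1)]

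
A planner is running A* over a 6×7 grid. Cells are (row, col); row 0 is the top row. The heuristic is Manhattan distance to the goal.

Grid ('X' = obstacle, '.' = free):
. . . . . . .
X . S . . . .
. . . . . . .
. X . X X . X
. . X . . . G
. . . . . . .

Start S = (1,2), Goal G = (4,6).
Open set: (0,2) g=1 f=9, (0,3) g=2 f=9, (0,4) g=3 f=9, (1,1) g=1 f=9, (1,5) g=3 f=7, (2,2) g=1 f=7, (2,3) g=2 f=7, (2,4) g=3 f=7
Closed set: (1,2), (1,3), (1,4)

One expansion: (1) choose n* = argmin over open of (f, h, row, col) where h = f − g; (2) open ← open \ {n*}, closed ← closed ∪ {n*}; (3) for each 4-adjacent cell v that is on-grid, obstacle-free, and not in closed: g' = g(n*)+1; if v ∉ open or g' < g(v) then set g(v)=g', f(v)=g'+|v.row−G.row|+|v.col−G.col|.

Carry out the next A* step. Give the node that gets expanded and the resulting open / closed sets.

step 1: expand (1,5) (f=7, h=4) → closed; open now [(0,2) g=1 f=9, (0,3) g=2 f=9, (0,4) g=3 f=9, (0,5) g=4 f=9, (1,1) g=1 f=9, (1,6) g=4 f=7, (2,2) g=1 f=7, (2,3) g=2 f=7, (2,4) g=3 f=7, (2,5) g=4 f=7]

expanded=(1,5); open=[(0,2) g=1 f=9, (0,3) g=2 f=9, (0,4) g=3 f=9, (0,5) g=4 f=9, (1,1) g=1 f=9, (1,6) g=4 f=7, (2,2) g=1 f=7, (2,3) g=2 f=7, (2,4) g=3 f=7, (2,5) g=4 f=7]; closed=[(1,2), (1,3), (1,4), (1,5)]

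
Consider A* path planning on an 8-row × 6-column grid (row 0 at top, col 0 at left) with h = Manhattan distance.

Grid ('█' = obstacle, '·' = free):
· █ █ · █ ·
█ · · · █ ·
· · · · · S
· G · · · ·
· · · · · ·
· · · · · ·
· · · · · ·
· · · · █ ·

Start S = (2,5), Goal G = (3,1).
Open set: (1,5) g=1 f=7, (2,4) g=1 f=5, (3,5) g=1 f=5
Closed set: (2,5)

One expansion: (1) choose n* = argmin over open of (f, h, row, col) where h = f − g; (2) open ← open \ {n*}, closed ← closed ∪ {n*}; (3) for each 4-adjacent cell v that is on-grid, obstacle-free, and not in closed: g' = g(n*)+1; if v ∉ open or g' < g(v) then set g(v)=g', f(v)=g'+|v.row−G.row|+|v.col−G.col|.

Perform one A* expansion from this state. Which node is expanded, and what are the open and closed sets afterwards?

step 1: expand (2,4) (f=5, h=4) → closed; open now [(1,5) g=1 f=7, (2,3) g=2 f=5, (3,4) g=2 f=5, (3,5) g=1 f=5]

expanded=(2,4); open=[(1,5) g=1 f=7, (2,3) g=2 f=5, (3,4) g=2 f=5, (3,5) g=1 f=5]; closed=[(2,4), (2,5)]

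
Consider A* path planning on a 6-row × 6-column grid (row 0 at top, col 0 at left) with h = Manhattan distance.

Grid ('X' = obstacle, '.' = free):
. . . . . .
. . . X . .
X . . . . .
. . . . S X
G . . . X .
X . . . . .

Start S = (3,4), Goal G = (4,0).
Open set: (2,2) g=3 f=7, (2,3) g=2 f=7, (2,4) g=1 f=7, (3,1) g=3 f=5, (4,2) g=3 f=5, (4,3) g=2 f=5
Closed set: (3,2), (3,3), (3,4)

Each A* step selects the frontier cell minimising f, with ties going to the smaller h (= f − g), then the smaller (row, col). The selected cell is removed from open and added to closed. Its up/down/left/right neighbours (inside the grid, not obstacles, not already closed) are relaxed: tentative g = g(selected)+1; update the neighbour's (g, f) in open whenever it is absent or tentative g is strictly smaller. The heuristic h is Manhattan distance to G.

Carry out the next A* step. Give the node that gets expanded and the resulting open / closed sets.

step 1: expand (3,1) (f=5, h=2) → closed; open now [(2,1) g=4 f=7, (2,2) g=3 f=7, (2,3) g=2 f=7, (2,4) g=1 f=7, (3,0) g=4 f=5, (4,1) g=4 f=5, (4,2) g=3 f=5, (4,3) g=2 f=5]

expanded=(3,1); open=[(2,1) g=4 f=7, (2,2) g=3 f=7, (2,3) g=2 f=7, (2,4) g=1 f=7, (3,0) g=4 f=5, (4,1) g=4 f=5, (4,2) g=3 f=5, (4,3) g=2 f=5]; closed=[(3,1), (3,2), (3,3), (3,4)]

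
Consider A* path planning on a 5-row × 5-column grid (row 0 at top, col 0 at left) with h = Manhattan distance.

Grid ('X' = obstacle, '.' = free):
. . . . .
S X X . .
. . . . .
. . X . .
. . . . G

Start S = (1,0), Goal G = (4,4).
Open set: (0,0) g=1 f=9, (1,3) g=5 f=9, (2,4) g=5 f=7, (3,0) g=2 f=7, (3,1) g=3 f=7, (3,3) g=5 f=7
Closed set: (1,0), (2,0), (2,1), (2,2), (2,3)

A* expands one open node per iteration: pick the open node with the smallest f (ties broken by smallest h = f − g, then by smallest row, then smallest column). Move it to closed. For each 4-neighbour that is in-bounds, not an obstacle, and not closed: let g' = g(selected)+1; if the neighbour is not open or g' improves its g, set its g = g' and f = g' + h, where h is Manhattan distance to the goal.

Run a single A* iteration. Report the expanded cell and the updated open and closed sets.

expanded=(2,4); open=[(0,0) g=1 f=9, (1,3) g=5 f=9, (1,4) g=6 f=9, (3,0) g=2 f=7, (3,1) g=3 f=7, (3,3) g=5 f=7, (3,4) g=6 f=7]; closed=[(1,0), (2,0), (2,1), (2,2), (2,3), (2,4)]

step 1: expand (2,4) (f=7, h=2) → closed; open now [(0,0) g=1 f=9, (1,3) g=5 f=9, (1,4) g=6 f=9, (3,0) g=2 f=7, (3,1) g=3 f=7, (3,3) g=5 f=7, (3,4) g=6 f=7]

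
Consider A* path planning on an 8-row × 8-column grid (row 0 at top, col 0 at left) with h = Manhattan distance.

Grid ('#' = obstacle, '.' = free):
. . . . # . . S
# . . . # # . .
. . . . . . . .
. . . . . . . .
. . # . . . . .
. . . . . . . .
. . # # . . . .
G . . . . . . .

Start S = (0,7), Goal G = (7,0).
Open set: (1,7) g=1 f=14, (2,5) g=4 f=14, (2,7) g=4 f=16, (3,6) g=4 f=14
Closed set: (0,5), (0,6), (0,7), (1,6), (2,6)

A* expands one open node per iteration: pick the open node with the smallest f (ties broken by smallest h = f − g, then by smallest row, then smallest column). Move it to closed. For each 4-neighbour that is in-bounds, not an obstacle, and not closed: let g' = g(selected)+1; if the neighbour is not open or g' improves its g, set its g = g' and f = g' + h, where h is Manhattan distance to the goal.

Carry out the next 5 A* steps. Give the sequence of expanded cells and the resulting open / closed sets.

step 1: expand (2,5) (f=14, h=10) → closed; open now [(1,7) g=1 f=14, (2,4) g=5 f=14, (2,7) g=4 f=16, (3,5) g=5 f=14, (3,6) g=4 f=14]
step 2: expand (2,4) (f=14, h=9) → closed; open now [(1,7) g=1 f=14, (2,3) g=6 f=14, (2,7) g=4 f=16, (3,4) g=6 f=14, (3,5) g=5 f=14, (3,6) g=4 f=14]
step 3: expand (2,3) (f=14, h=8) → closed; open now [(1,3) g=7 f=16, (1,7) g=1 f=14, (2,2) g=7 f=14, (2,7) g=4 f=16, (3,3) g=7 f=14, (3,4) g=6 f=14, (3,5) g=5 f=14, (3,6) g=4 f=14]
step 4: expand (2,2) (f=14, h=7) → closed; open now [(1,2) g=8 f=16, (1,3) g=7 f=16, (1,7) g=1 f=14, (2,1) g=8 f=14, (2,7) g=4 f=16, (3,2) g=8 f=14, (3,3) g=7 f=14, (3,4) g=6 f=14, (3,5) g=5 f=14, (3,6) g=4 f=14]
step 5: expand (2,1) (f=14, h=6) → closed; open now [(1,1) g=9 f=16, (1,2) g=8 f=16, (1,3) g=7 f=16, (1,7) g=1 f=14, (2,0) g=9 f=14, (2,7) g=4 f=16, (3,1) g=9 f=14, (3,2) g=8 f=14, (3,3) g=7 f=14, (3,4) g=6 f=14, (3,5) g=5 f=14, (3,6) g=4 f=14]

order=[(2,5) → (2,4) → (2,3) → (2,2) → (2,1)]; open=[(1,1) g=9 f=16, (1,2) g=8 f=16, (1,3) g=7 f=16, (1,7) g=1 f=14, (2,0) g=9 f=14, (2,7) g=4 f=16, (3,1) g=9 f=14, (3,2) g=8 f=14, (3,3) g=7 f=14, (3,4) g=6 f=14, (3,5) g=5 f=14, (3,6) g=4 f=14]; closed=[(0,5), (0,6), (0,7), (1,6), (2,1), (2,2), (2,3), (2,4), (2,5), (2,6)]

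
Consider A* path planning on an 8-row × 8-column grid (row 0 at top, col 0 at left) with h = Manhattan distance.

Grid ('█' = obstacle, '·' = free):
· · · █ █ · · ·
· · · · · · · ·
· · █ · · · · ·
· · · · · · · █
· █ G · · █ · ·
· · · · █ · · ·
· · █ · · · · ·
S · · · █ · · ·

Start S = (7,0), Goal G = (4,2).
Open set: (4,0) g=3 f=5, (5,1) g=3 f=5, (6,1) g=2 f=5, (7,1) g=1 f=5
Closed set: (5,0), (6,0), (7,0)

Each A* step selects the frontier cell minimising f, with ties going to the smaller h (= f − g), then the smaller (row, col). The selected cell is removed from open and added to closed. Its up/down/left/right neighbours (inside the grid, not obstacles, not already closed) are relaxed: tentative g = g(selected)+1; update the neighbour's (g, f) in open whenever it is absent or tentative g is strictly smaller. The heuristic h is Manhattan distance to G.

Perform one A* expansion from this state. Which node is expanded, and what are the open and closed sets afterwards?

step 1: expand (4,0) (f=5, h=2) → closed; open now [(3,0) g=4 f=7, (5,1) g=3 f=5, (6,1) g=2 f=5, (7,1) g=1 f=5]

expanded=(4,0); open=[(3,0) g=4 f=7, (5,1) g=3 f=5, (6,1) g=2 f=5, (7,1) g=1 f=5]; closed=[(4,0), (5,0), (6,0), (7,0)]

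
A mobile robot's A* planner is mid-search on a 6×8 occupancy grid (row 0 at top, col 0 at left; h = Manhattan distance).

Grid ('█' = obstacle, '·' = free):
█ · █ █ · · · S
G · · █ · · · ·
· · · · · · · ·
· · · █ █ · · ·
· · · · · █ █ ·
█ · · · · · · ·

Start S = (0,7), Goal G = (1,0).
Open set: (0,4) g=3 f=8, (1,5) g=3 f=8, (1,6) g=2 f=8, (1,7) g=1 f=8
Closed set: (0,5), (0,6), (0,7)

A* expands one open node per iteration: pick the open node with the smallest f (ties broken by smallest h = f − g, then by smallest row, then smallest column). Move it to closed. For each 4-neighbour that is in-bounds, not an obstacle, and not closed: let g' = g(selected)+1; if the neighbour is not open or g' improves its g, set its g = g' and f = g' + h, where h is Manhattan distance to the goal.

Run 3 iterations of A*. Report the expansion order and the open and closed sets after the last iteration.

order=[(0,4) → (1,4) → (1,5)]; open=[(1,6) g=2 f=8, (1,7) g=1 f=8, (2,4) g=5 f=10, (2,5) g=4 f=10]; closed=[(0,4), (0,5), (0,6), (0,7), (1,4), (1,5)]

step 1: expand (0,4) (f=8, h=5) → closed; open now [(1,4) g=4 f=8, (1,5) g=3 f=8, (1,6) g=2 f=8, (1,7) g=1 f=8]
step 2: expand (1,4) (f=8, h=4) → closed; open now [(1,5) g=3 f=8, (1,6) g=2 f=8, (1,7) g=1 f=8, (2,4) g=5 f=10]
step 3: expand (1,5) (f=8, h=5) → closed; open now [(1,6) g=2 f=8, (1,7) g=1 f=8, (2,4) g=5 f=10, (2,5) g=4 f=10]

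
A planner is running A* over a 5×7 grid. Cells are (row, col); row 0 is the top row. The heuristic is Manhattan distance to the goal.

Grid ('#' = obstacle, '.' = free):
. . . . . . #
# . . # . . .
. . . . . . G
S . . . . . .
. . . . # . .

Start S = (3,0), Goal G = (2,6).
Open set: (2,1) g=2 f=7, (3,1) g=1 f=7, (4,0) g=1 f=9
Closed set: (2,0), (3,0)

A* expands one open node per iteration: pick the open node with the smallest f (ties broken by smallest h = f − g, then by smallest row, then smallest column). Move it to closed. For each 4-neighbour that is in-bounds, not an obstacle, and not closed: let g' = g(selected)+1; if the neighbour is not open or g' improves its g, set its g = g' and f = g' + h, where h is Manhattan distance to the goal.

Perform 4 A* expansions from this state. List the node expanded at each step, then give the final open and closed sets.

order=[(2,1) → (2,2) → (2,3) → (2,4)]; open=[(1,1) g=3 f=9, (1,2) g=4 f=9, (1,4) g=6 f=9, (2,5) g=6 f=7, (3,1) g=1 f=7, (3,2) g=4 f=9, (3,3) g=5 f=9, (3,4) g=6 f=9, (4,0) g=1 f=9]; closed=[(2,0), (2,1), (2,2), (2,3), (2,4), (3,0)]

step 1: expand (2,1) (f=7, h=5) → closed; open now [(1,1) g=3 f=9, (2,2) g=3 f=7, (3,1) g=1 f=7, (4,0) g=1 f=9]
step 2: expand (2,2) (f=7, h=4) → closed; open now [(1,1) g=3 f=9, (1,2) g=4 f=9, (2,3) g=4 f=7, (3,1) g=1 f=7, (3,2) g=4 f=9, (4,0) g=1 f=9]
step 3: expand (2,3) (f=7, h=3) → closed; open now [(1,1) g=3 f=9, (1,2) g=4 f=9, (2,4) g=5 f=7, (3,1) g=1 f=7, (3,2) g=4 f=9, (3,3) g=5 f=9, (4,0) g=1 f=9]
step 4: expand (2,4) (f=7, h=2) → closed; open now [(1,1) g=3 f=9, (1,2) g=4 f=9, (1,4) g=6 f=9, (2,5) g=6 f=7, (3,1) g=1 f=7, (3,2) g=4 f=9, (3,3) g=5 f=9, (3,4) g=6 f=9, (4,0) g=1 f=9]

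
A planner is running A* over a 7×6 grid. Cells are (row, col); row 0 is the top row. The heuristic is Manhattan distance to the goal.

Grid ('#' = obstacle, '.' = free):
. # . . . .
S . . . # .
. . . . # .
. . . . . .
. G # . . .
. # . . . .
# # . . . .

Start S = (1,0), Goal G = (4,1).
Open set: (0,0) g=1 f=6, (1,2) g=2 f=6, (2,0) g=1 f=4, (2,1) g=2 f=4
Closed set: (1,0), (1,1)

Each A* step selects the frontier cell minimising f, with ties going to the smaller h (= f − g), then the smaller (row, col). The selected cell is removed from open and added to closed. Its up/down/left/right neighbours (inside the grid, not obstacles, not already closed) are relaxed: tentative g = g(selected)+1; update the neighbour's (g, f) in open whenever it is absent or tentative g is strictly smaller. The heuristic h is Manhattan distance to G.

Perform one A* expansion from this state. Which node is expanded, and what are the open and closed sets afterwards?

expanded=(2,1); open=[(0,0) g=1 f=6, (1,2) g=2 f=6, (2,0) g=1 f=4, (2,2) g=3 f=6, (3,1) g=3 f=4]; closed=[(1,0), (1,1), (2,1)]

step 1: expand (2,1) (f=4, h=2) → closed; open now [(0,0) g=1 f=6, (1,2) g=2 f=6, (2,0) g=1 f=4, (2,2) g=3 f=6, (3,1) g=3 f=4]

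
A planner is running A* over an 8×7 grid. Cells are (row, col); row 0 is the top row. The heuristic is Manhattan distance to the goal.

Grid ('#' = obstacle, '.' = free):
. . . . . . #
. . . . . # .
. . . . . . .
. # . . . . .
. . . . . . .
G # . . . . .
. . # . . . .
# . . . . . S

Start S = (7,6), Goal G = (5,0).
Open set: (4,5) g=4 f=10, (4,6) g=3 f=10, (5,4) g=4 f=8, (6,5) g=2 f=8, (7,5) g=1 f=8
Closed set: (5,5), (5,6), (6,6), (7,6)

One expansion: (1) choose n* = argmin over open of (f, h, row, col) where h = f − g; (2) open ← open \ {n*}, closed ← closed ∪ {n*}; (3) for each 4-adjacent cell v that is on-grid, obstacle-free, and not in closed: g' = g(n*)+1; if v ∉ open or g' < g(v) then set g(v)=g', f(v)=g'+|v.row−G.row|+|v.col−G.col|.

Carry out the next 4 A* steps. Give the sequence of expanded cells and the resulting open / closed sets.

step 1: expand (5,4) (f=8, h=4) → closed; open now [(4,4) g=5 f=10, (4,5) g=4 f=10, (4,6) g=3 f=10, (5,3) g=5 f=8, (6,4) g=5 f=10, (6,5) g=2 f=8, (7,5) g=1 f=8]
step 2: expand (5,3) (f=8, h=3) → closed; open now [(4,3) g=6 f=10, (4,4) g=5 f=10, (4,5) g=4 f=10, (4,6) g=3 f=10, (5,2) g=6 f=8, (6,3) g=6 f=10, (6,4) g=5 f=10, (6,5) g=2 f=8, (7,5) g=1 f=8]
step 3: expand (5,2) (f=8, h=2) → closed; open now [(4,2) g=7 f=10, (4,3) g=6 f=10, (4,4) g=5 f=10, (4,5) g=4 f=10, (4,6) g=3 f=10, (6,3) g=6 f=10, (6,4) g=5 f=10, (6,5) g=2 f=8, (7,5) g=1 f=8]
step 4: expand (6,5) (f=8, h=6) → closed; open now [(4,2) g=7 f=10, (4,3) g=6 f=10, (4,4) g=5 f=10, (4,5) g=4 f=10, (4,6) g=3 f=10, (6,3) g=6 f=10, (6,4) g=3 f=8, (7,5) g=1 f=8]

order=[(5,4) → (5,3) → (5,2) → (6,5)]; open=[(4,2) g=7 f=10, (4,3) g=6 f=10, (4,4) g=5 f=10, (4,5) g=4 f=10, (4,6) g=3 f=10, (6,3) g=6 f=10, (6,4) g=3 f=8, (7,5) g=1 f=8]; closed=[(5,2), (5,3), (5,4), (5,5), (5,6), (6,5), (6,6), (7,6)]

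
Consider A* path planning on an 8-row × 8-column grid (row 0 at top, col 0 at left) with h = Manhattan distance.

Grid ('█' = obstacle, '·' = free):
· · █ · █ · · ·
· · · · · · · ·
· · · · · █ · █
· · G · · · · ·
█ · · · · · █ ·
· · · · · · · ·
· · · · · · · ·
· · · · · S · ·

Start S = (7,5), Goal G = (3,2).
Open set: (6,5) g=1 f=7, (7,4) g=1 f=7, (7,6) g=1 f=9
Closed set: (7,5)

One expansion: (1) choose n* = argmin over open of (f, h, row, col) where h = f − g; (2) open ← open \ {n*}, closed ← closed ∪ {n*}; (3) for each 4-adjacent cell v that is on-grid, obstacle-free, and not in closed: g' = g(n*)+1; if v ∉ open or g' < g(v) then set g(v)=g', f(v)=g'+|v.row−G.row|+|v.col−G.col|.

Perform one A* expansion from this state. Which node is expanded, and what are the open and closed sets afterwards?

step 1: expand (6,5) (f=7, h=6) → closed; open now [(5,5) g=2 f=7, (6,4) g=2 f=7, (6,6) g=2 f=9, (7,4) g=1 f=7, (7,6) g=1 f=9]

expanded=(6,5); open=[(5,5) g=2 f=7, (6,4) g=2 f=7, (6,6) g=2 f=9, (7,4) g=1 f=7, (7,6) g=1 f=9]; closed=[(6,5), (7,5)]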